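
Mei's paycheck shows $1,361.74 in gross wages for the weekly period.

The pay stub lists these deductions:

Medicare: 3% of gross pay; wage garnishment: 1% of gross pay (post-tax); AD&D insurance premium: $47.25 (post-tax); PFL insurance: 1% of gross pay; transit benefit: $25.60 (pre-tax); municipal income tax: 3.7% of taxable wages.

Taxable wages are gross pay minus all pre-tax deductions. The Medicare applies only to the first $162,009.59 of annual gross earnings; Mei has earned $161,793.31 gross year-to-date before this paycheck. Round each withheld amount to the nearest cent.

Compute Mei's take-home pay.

Transit benefit: $25.60
Taxable wages = $1,361.74 − $25.60 = $1,336.14
Municipal income tax: $1,336.14 × 0.037 = $49.44
Medicare: only $162,009.59 − $161,793.31 = $216.28 of this check is subject → $216.28 × 0.03 = $6.49
PFL insurance: $1,361.74 × 0.01 = $13.62
Wage garnishment: $1,361.74 × 0.01 = $13.62
AD&D insurance premium: $47.25
Total deductions = $25.60 + $49.44 + $6.49 + $13.62 + $13.62 + $47.25 = $156.02
Net pay = $1,361.74 − $156.02 = $1,205.72

$1,205.72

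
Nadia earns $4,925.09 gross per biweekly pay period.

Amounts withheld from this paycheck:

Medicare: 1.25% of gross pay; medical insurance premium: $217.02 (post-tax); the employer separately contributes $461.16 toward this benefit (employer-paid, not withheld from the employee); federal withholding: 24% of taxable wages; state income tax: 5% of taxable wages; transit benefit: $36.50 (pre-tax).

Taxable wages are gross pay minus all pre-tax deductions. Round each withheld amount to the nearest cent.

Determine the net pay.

Transit benefit: $36.50
Taxable wages = $4,925.09 − $36.50 = $4,888.59
State income tax: $4,888.59 × 0.05 = $244.43
Federal withholding: $4,888.59 × 0.24 = $1,173.26
Medicare: $4,925.09 × 0.0125 = $61.56
Medical insurance premium: $217.02
(Employer's $461.16 toward medical insurance premium is not withheld from the employee.)
Total deductions = $36.50 + $244.43 + $1,173.26 + $61.56 + $217.02 = $1,732.77
Net pay = $4,925.09 − $1,732.77 = $3,192.32

$3,192.32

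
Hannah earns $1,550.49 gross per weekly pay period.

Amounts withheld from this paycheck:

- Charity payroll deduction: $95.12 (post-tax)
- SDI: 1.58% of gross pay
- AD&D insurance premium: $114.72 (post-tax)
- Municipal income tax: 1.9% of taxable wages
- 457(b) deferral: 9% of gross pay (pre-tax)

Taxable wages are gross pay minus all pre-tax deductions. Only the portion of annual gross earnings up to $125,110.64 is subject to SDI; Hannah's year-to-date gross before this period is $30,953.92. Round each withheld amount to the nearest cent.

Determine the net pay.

$1,149.80

457(b) deferral: $1,550.49 × 0.09 = $139.54
Taxable wages = $1,550.49 − $139.54 = $1,410.95
Municipal income tax: $1,410.95 × 0.019 = $26.81
SDI: cap not yet reached, full $1,550.49 is subject → $1,550.49 × 0.0158 = $24.50
Charity payroll deduction: $95.12
AD&D insurance premium: $114.72
Total deductions = $139.54 + $26.81 + $24.50 + $95.12 + $114.72 = $400.69
Net pay = $1,550.49 − $400.69 = $1,149.80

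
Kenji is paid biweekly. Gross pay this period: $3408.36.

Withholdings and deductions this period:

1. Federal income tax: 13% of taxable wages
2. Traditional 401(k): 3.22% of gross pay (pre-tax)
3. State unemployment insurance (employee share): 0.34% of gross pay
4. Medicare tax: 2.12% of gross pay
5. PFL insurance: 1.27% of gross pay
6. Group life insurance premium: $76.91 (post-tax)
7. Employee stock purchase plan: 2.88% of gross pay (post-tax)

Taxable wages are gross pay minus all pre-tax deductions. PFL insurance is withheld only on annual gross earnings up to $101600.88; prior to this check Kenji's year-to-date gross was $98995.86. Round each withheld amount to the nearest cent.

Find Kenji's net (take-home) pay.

$2577.79

Traditional 401(k): $3408.36 × 0.0322 = $109.75
Taxable wages = $3408.36 − $109.75 = $3298.61
Federal income tax: $3298.61 × 0.13 = $428.82
State unemployment insurance (employee share): $3408.36 × 0.0034 = $11.59
PFL insurance: only $101600.88 − $98995.86 = $2605.02 of this check is subject → $2605.02 × 0.0127 = $33.08
Medicare tax: $3408.36 × 0.0212 = $72.26
Group life insurance premium: $76.91
Employee stock purchase plan: $3408.36 × 0.0288 = $98.16
Total deductions = $109.75 + $428.82 + $11.59 + $33.08 + $72.26 + $76.91 + $98.16 = $830.57
Net pay = $3408.36 − $830.57 = $2577.79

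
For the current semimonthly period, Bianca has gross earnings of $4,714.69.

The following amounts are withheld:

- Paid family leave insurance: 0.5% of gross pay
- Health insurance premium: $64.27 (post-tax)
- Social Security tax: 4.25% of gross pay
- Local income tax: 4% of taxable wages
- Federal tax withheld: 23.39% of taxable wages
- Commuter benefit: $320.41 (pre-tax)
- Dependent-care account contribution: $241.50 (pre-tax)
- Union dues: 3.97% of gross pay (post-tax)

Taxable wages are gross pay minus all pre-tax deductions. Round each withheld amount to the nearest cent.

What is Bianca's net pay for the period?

$2,539.95

Commuter benefit: $320.41
Dependent-care account contribution: $241.50
Pre-tax total = $320.41 + $241.50 = $561.91
Taxable wages = $4,714.69 − $561.91 = $4,152.78
Federal tax withheld: $4,152.78 × 0.2339 = $971.34
Local income tax: $4,152.78 × 0.04 = $166.11
Paid family leave insurance: $4,714.69 × 0.005 = $23.57
Social Security tax: $4,714.69 × 0.0425 = $200.37
Health insurance premium: $64.27
Union dues: $4,714.69 × 0.0397 = $187.17
Total deductions = $320.41 + $241.50 + $971.34 + $166.11 + $23.57 + $200.37 + $64.27 + $187.17 = $2,174.74
Net pay = $4,714.69 − $2,174.74 = $2,539.95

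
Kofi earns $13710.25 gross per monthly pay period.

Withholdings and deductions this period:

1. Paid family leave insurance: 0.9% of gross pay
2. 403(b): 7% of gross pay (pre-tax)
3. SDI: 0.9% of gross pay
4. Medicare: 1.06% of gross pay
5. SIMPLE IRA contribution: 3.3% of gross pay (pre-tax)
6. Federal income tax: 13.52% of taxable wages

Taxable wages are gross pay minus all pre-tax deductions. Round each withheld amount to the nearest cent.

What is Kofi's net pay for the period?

SIMPLE IRA contribution: $13710.25 × 0.033 = $452.44
403(b): $13710.25 × 0.07 = $959.72
Pre-tax total = $452.44 + $959.72 = $1412.16
Taxable wages = $13710.25 − $1412.16 = $12298.09
Federal income tax: $12298.09 × 0.1352 = $1662.70
SDI: $13710.25 × 0.009 = $123.39
Medicare: $13710.25 × 0.0106 = $145.33
Paid family leave insurance: $13710.25 × 0.009 = $123.39
Total deductions = $452.44 + $959.72 + $1662.70 + $123.39 + $145.33 + $123.39 = $3466.97
Net pay = $13710.25 − $3466.97 = $10243.28

$10243.28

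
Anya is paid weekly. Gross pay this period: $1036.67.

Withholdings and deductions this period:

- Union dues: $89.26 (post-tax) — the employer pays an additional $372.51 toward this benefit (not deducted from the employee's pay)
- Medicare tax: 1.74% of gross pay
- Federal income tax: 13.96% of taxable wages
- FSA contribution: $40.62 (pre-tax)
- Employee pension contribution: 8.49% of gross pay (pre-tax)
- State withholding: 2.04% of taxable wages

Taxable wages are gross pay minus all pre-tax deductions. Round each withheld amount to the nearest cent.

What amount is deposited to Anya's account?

Employee pension contribution: $1036.67 × 0.0849 = $88.01
FSA contribution: $40.62
Pre-tax total = $88.01 + $40.62 = $128.63
Taxable wages = $1036.67 − $128.63 = $908.04
Federal income tax: $908.04 × 0.1396 = $126.76
State withholding: $908.04 × 0.0204 = $18.52
Medicare tax: $1036.67 × 0.0174 = $18.04
Union dues: $89.26
(Employer's $372.51 toward union dues is not withheld from the employee.)
Total deductions = $88.01 + $40.62 + $126.76 + $18.52 + $18.04 + $89.26 = $381.21
Net pay = $1036.67 − $381.21 = $655.46

$655.46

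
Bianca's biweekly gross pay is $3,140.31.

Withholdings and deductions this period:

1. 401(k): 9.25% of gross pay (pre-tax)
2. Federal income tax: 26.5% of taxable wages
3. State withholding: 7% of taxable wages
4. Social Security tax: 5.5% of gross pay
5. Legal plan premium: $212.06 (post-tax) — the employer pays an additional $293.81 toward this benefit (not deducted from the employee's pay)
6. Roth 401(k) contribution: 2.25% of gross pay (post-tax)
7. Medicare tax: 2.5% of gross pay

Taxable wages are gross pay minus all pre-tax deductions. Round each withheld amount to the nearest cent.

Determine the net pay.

$1,361.19

401(k): $3,140.31 × 0.0925 = $290.48
Taxable wages = $3,140.31 − $290.48 = $2,849.83
State withholding: $2,849.83 × 0.07 = $199.49
Federal income tax: $2,849.83 × 0.265 = $755.20
Medicare tax: $3,140.31 × 0.025 = $78.51
Social Security tax: $3,140.31 × 0.055 = $172.72
Roth 401(k) contribution: $3,140.31 × 0.0225 = $70.66
Legal plan premium: $212.06
(Employer's $293.81 toward legal plan premium is not withheld from the employee.)
Total deductions = $290.48 + $199.49 + $755.20 + $78.51 + $172.72 + $70.66 + $212.06 = $1,779.12
Net pay = $3,140.31 − $1,779.12 = $1,361.19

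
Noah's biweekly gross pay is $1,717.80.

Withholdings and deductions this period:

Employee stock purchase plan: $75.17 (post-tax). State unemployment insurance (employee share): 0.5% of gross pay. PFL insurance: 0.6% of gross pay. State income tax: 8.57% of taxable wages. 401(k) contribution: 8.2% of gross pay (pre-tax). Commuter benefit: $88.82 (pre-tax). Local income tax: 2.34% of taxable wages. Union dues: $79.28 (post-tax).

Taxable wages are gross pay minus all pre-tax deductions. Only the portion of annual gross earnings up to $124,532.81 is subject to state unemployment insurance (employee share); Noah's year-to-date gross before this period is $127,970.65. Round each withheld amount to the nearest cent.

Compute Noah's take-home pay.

401(k) contribution: $1,717.80 × 0.082 = $140.86
Commuter benefit: $88.82
Pre-tax total = $140.86 + $88.82 = $229.68
Taxable wages = $1,717.80 − $229.68 = $1,488.12
State income tax: $1,488.12 × 0.0857 = $127.53
Local income tax: $1,488.12 × 0.0234 = $34.82
PFL insurance: $1,717.80 × 0.006 = $10.31
State unemployment insurance (employee share): annual cap $124,532.81 already reached (YTD $127,970.65), so $0.00
Employee stock purchase plan: $75.17
Union dues: $79.28
Total deductions = $140.86 + $88.82 + $127.53 + $34.82 + $10.31 + $0.00 + $75.17 + $79.28 = $556.79
Net pay = $1,717.80 − $556.79 = $1,161.01

$1,161.01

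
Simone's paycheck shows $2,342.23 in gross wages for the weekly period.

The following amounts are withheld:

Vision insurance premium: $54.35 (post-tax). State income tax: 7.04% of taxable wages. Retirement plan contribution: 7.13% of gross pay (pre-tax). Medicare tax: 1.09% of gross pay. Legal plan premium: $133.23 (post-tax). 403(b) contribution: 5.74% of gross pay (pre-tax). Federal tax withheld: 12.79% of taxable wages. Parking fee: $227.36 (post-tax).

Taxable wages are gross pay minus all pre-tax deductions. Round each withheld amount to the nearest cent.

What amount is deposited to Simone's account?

$1,195.63

403(b) contribution: $2,342.23 × 0.0574 = $134.44
Retirement plan contribution: $2,342.23 × 0.0713 = $167.00
Pre-tax total = $134.44 + $167.00 = $301.44
Taxable wages = $2,342.23 − $301.44 = $2,040.79
State income tax: $2,040.79 × 0.0704 = $143.67
Federal tax withheld: $2,040.79 × 0.1279 = $261.02
Medicare tax: $2,342.23 × 0.0109 = $25.53
Parking fee: $227.36
Vision insurance premium: $54.35
Legal plan premium: $133.23
Total deductions = $134.44 + $167.00 + $143.67 + $261.02 + $25.53 + $227.36 + $54.35 + $133.23 = $1,146.60
Net pay = $2,342.23 − $1,146.60 = $1,195.63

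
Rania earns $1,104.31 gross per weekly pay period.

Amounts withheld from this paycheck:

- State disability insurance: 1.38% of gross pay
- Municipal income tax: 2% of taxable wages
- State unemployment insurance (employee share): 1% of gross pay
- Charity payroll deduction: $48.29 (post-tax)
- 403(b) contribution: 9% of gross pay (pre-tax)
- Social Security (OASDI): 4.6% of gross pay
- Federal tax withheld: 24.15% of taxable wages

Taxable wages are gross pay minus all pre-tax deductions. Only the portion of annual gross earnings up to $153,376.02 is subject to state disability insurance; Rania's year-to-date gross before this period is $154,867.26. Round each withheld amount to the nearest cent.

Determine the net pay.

$632.00

403(b) contribution: $1,104.31 × 0.09 = $99.39
Taxable wages = $1,104.31 − $99.39 = $1,004.92
Municipal income tax: $1,004.92 × 0.02 = $20.10
Federal tax withheld: $1,004.92 × 0.2415 = $242.69
State unemployment insurance (employee share): $1,104.31 × 0.01 = $11.04
Social Security (OASDI): $1,104.31 × 0.046 = $50.80
State disability insurance: annual cap $153,376.02 already reached (YTD $154,867.26), so $0.00
Charity payroll deduction: $48.29
Total deductions = $99.39 + $20.10 + $242.69 + $11.04 + $50.80 + $0.00 + $48.29 = $472.31
Net pay = $1,104.31 − $472.31 = $632.00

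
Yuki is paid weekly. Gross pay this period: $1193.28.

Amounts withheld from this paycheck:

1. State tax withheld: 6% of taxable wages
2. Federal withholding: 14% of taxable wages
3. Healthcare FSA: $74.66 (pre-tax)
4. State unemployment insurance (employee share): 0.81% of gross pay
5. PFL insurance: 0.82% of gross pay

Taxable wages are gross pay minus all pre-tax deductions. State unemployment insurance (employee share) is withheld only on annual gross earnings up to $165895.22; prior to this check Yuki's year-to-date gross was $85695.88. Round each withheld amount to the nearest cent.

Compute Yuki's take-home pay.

$875.44

Healthcare FSA: $74.66
Taxable wages = $1193.28 − $74.66 = $1118.62
Federal withholding: $1118.62 × 0.14 = $156.61
State tax withheld: $1118.62 × 0.06 = $67.12
PFL insurance: $1193.28 × 0.0082 = $9.78
State unemployment insurance (employee share): cap not yet reached, full $1193.28 is subject → $1193.28 × 0.0081 = $9.67
Total deductions = $74.66 + $156.61 + $67.12 + $9.78 + $9.67 = $317.84
Net pay = $1193.28 − $317.84 = $875.44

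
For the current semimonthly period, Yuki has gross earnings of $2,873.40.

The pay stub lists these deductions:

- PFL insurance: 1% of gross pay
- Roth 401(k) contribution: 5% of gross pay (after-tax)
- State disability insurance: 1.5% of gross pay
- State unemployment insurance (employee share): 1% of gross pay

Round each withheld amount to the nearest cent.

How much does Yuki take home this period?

$2,629.17

State disability insurance: $2,873.40 × 0.015 = $43.10
PFL insurance: $2,873.40 × 0.01 = $28.73
State unemployment insurance (employee share): $2,873.40 × 0.01 = $28.73
Roth 401(k) contribution: $2,873.40 × 0.05 = $143.67
Total deductions = $43.10 + $28.73 + $28.73 + $143.67 = $244.23
Net pay = $2,873.40 − $244.23 = $2,629.17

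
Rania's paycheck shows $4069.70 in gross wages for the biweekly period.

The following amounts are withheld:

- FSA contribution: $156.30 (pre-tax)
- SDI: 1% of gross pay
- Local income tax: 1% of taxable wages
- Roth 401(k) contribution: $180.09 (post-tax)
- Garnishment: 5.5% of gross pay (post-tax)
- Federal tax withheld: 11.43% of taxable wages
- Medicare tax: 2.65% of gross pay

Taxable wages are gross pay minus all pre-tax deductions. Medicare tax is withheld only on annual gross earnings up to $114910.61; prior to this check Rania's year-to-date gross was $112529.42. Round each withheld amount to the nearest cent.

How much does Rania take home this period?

FSA contribution: $156.30
Taxable wages = $4069.70 − $156.30 = $3913.40
Federal tax withheld: $3913.40 × 0.1143 = $447.30
Local income tax: $3913.40 × 0.01 = $39.13
Medicare tax: only $114910.61 − $112529.42 = $2381.19 of this check is subject → $2381.19 × 0.0265 = $63.10
SDI: $4069.70 × 0.01 = $40.70
Roth 401(k) contribution: $180.09
Garnishment: $4069.70 × 0.055 = $223.83
Total deductions = $156.30 + $447.30 + $39.13 + $63.10 + $40.70 + $180.09 + $223.83 = $1150.45
Net pay = $4069.70 − $1150.45 = $2919.25

$2919.25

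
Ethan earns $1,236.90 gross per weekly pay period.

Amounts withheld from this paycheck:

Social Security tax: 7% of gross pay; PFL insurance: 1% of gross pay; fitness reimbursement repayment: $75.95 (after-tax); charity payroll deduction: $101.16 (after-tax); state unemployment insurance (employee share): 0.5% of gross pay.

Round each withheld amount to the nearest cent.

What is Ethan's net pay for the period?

$954.66

PFL insurance: $1,236.90 × 0.01 = $12.37
Social Security tax: $1,236.90 × 0.07 = $86.58
State unemployment insurance (employee share): $1,236.90 × 0.005 = $6.18
Fitness reimbursement repayment: $75.95
Charity payroll deduction: $101.16
Total deductions = $12.37 + $86.58 + $6.18 + $75.95 + $101.16 = $282.24
Net pay = $1,236.90 − $282.24 = $954.66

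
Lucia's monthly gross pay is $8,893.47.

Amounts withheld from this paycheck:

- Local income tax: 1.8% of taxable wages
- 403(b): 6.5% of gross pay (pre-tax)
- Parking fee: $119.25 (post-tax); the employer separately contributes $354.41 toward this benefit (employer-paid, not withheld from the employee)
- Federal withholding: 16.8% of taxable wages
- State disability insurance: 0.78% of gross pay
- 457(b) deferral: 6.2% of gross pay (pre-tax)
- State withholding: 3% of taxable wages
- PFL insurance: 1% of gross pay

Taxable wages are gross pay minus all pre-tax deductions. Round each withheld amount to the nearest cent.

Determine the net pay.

$5,809.42

403(b): $8,893.47 × 0.065 = $578.08
457(b) deferral: $8,893.47 × 0.062 = $551.40
Pre-tax total = $578.08 + $551.40 = $1,129.48
Taxable wages = $8,893.47 − $1,129.48 = $7,763.99
Federal withholding: $7,763.99 × 0.168 = $1,304.35
State withholding: $7,763.99 × 0.03 = $232.92
Local income tax: $7,763.99 × 0.018 = $139.75
State disability insurance: $8,893.47 × 0.0078 = $69.37
PFL insurance: $8,893.47 × 0.01 = $88.93
Parking fee: $119.25
(Employer's $354.41 toward parking fee is not withheld from the employee.)
Total deductions = $578.08 + $551.40 + $1,304.35 + $232.92 + $139.75 + $69.37 + $88.93 + $119.25 = $3,084.05
Net pay = $8,893.47 − $3,084.05 = $5,809.42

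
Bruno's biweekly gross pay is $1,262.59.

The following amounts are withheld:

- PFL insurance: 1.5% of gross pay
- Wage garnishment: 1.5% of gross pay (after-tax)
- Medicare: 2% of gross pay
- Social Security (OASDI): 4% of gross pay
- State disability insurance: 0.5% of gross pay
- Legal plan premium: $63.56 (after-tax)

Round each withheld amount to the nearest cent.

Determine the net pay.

$1,079.09

Social Security (OASDI): $1,262.59 × 0.04 = $50.50
State disability insurance: $1,262.59 × 0.005 = $6.31
Medicare: $1,262.59 × 0.02 = $25.25
PFL insurance: $1,262.59 × 0.015 = $18.94
Wage garnishment: $1,262.59 × 0.015 = $18.94
Legal plan premium: $63.56
Total deductions = $50.50 + $6.31 + $25.25 + $18.94 + $18.94 + $63.56 = $183.50
Net pay = $1,262.59 − $183.50 = $1,079.09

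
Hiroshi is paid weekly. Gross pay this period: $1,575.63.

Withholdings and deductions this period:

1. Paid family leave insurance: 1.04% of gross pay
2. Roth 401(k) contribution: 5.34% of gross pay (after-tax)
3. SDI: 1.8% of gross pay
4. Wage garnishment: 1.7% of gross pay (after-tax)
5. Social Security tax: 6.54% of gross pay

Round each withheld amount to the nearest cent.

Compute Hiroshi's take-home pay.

$1,316.90

SDI: $1,575.63 × 0.018 = $28.36
Paid family leave insurance: $1,575.63 × 0.0104 = $16.39
Social Security tax: $1,575.63 × 0.0654 = $103.05
Wage garnishment: $1,575.63 × 0.017 = $26.79
Roth 401(k) contribution: $1,575.63 × 0.0534 = $84.14
Total deductions = $28.36 + $16.39 + $103.05 + $26.79 + $84.14 = $258.73
Net pay = $1,575.63 − $258.73 = $1,316.90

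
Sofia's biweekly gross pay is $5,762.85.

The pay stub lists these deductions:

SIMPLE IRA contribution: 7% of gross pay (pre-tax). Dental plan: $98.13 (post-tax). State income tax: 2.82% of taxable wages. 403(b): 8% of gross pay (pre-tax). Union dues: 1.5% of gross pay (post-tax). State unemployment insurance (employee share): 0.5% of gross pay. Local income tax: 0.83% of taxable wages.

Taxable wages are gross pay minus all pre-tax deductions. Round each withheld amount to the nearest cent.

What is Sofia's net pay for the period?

SIMPLE IRA contribution: $5,762.85 × 0.07 = $403.40
403(b): $5,762.85 × 0.08 = $461.03
Pre-tax total = $403.40 + $461.03 = $864.43
Taxable wages = $5,762.85 − $864.43 = $4,898.42
State income tax: $4,898.42 × 0.0282 = $138.14
Local income tax: $4,898.42 × 0.0083 = $40.66
State unemployment insurance (employee share): $5,762.85 × 0.005 = $28.81
Dental plan: $98.13
Union dues: $5,762.85 × 0.015 = $86.44
Total deductions = $403.40 + $461.03 + $138.14 + $40.66 + $28.81 + $98.13 + $86.44 = $1,256.61
Net pay = $5,762.85 − $1,256.61 = $4,506.24

$4,506.24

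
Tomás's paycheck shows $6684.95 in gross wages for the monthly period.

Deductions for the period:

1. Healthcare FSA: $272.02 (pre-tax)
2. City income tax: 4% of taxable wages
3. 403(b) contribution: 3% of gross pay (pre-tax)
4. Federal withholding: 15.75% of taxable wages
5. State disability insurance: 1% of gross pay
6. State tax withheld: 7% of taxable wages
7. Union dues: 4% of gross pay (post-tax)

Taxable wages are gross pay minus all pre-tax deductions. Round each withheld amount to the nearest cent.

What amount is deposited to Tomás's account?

$4216.31

403(b) contribution: $6684.95 × 0.03 = $200.55
Healthcare FSA: $272.02
Pre-tax total = $200.55 + $272.02 = $472.57
Taxable wages = $6684.95 − $472.57 = $6212.38
Federal withholding: $6212.38 × 0.1575 = $978.45
State tax withheld: $6212.38 × 0.07 = $434.87
City income tax: $6212.38 × 0.04 = $248.50
State disability insurance: $6684.95 × 0.01 = $66.85
Union dues: $6684.95 × 0.04 = $267.40
Total deductions = $200.55 + $272.02 + $978.45 + $434.87 + $248.50 + $66.85 + $267.40 = $2468.64
Net pay = $6684.95 − $2468.64 = $4216.31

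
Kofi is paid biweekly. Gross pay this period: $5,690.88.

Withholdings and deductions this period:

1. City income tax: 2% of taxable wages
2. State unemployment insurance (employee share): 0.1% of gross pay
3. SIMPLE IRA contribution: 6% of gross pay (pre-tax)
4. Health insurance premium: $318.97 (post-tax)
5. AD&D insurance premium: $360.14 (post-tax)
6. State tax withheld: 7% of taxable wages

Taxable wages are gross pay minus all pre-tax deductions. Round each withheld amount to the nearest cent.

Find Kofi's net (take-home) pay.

$4,183.18

SIMPLE IRA contribution: $5,690.88 × 0.06 = $341.45
Taxable wages = $5,690.88 − $341.45 = $5,349.43
State tax withheld: $5,349.43 × 0.07 = $374.46
City income tax: $5,349.43 × 0.02 = $106.99
State unemployment insurance (employee share): $5,690.88 × 0.001 = $5.69
Health insurance premium: $318.97
AD&D insurance premium: $360.14
Total deductions = $341.45 + $374.46 + $106.99 + $5.69 + $318.97 + $360.14 = $1,507.70
Net pay = $5,690.88 − $1,507.70 = $4,183.18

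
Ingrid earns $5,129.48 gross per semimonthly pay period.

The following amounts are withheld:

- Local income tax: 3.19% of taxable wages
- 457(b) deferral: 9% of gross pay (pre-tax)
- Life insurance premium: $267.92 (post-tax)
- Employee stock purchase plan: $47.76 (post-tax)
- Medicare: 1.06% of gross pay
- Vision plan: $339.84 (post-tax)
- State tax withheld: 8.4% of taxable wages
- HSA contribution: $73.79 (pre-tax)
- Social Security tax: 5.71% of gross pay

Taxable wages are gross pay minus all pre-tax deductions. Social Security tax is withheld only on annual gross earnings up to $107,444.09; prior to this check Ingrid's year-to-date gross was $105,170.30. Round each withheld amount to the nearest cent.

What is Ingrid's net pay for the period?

$3,221.87

457(b) deferral: $5,129.48 × 0.09 = $461.65
HSA contribution: $73.79
Pre-tax total = $461.65 + $73.79 = $535.44
Taxable wages = $5,129.48 − $535.44 = $4,594.04
State tax withheld: $4,594.04 × 0.084 = $385.90
Local income tax: $4,594.04 × 0.0319 = $146.55
Social Security tax: only $107,444.09 − $105,170.30 = $2,273.79 of this check is subject → $2,273.79 × 0.0571 = $129.83
Medicare: $5,129.48 × 0.0106 = $54.37
Employee stock purchase plan: $47.76
Vision plan: $339.84
Life insurance premium: $267.92
Total deductions = $461.65 + $73.79 + $385.90 + $146.55 + $129.83 + $54.37 + $47.76 + $339.84 + $267.92 = $1,907.61
Net pay = $5,129.48 − $1,907.61 = $3,221.87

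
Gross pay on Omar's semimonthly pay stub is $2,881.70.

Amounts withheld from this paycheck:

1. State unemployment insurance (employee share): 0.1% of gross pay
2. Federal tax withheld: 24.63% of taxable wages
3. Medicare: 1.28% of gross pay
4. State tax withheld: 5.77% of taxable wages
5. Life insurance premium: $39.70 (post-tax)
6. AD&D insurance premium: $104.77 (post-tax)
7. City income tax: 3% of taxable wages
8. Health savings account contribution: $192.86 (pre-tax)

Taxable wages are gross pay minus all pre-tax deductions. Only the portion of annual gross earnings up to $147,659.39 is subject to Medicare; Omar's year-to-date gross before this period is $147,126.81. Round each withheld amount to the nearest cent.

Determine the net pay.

$1,636.59

Health savings account contribution: $192.86
Taxable wages = $2,881.70 − $192.86 = $2,688.84
State tax withheld: $2,688.84 × 0.0577 = $155.15
City income tax: $2,688.84 × 0.03 = $80.67
Federal tax withheld: $2,688.84 × 0.2463 = $662.26
State unemployment insurance (employee share): $2,881.70 × 0.001 = $2.88
Medicare: only $147,659.39 − $147,126.81 = $532.58 of this check is subject → $532.58 × 0.0128 = $6.82
AD&D insurance premium: $104.77
Life insurance premium: $39.70
Total deductions = $192.86 + $155.15 + $80.67 + $662.26 + $2.88 + $6.82 + $104.77 + $39.70 = $1,245.11
Net pay = $2,881.70 − $1,245.11 = $1,636.59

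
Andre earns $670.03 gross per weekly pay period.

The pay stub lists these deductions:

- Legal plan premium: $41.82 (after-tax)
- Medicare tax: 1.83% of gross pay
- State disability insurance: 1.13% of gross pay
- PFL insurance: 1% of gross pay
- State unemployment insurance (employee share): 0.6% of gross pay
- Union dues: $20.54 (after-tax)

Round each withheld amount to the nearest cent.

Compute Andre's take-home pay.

$577.12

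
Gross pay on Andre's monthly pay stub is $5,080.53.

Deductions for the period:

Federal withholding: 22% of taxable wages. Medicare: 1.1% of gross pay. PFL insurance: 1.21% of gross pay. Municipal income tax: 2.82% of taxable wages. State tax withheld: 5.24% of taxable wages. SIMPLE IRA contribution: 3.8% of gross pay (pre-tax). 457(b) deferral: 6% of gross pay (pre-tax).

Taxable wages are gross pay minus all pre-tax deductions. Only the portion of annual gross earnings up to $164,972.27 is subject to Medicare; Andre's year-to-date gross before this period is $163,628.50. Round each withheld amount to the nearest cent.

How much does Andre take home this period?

SIMPLE IRA contribution: $5,080.53 × 0.038 = $193.06
457(b) deferral: $5,080.53 × 0.06 = $304.83
Pre-tax total = $193.06 + $304.83 = $497.89
Taxable wages = $5,080.53 − $497.89 = $4,582.64
Municipal income tax: $4,582.64 × 0.0282 = $129.23
State tax withheld: $4,582.64 × 0.0524 = $240.13
Federal withholding: $4,582.64 × 0.22 = $1,008.18
PFL insurance: $5,080.53 × 0.0121 = $61.47
Medicare: only $164,972.27 − $163,628.50 = $1,343.77 of this check is subject → $1,343.77 × 0.011 = $14.78
Total deductions = $193.06 + $304.83 + $129.23 + $240.13 + $1,008.18 + $61.47 + $14.78 = $1,951.68
Net pay = $5,080.53 − $1,951.68 = $3,128.85

$3,128.85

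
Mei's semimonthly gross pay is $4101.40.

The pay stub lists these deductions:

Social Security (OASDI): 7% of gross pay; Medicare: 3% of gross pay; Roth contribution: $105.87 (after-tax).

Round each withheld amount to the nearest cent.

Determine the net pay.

$3585.39

Social Security (OASDI): $4101.40 × 0.07 = $287.10
Medicare: $4101.40 × 0.03 = $123.04
Roth contribution: $105.87
Total deductions = $287.10 + $123.04 + $105.87 = $516.01
Net pay = $4101.40 − $516.01 = $3585.39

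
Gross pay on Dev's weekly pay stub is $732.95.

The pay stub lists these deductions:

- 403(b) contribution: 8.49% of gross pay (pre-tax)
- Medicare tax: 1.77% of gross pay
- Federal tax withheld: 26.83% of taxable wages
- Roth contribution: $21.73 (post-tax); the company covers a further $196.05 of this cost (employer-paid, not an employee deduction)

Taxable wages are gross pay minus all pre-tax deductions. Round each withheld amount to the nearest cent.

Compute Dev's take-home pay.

$456.07

403(b) contribution: $732.95 × 0.0849 = $62.23
Taxable wages = $732.95 − $62.23 = $670.72
Federal tax withheld: $670.72 × 0.2683 = $179.95
Medicare tax: $732.95 × 0.0177 = $12.97
Roth contribution: $21.73
(Employer's $196.05 toward Roth contribution is not withheld from the employee.)
Total deductions = $62.23 + $179.95 + $12.97 + $21.73 = $276.88
Net pay = $732.95 − $276.88 = $456.07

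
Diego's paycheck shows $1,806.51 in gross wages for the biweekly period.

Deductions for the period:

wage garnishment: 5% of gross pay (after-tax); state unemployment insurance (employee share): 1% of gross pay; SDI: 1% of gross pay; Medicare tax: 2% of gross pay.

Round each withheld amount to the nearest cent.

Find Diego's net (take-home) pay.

SDI: $1,806.51 × 0.01 = $18.07
State unemployment insurance (employee share): $1,806.51 × 0.01 = $18.07
Medicare tax: $1,806.51 × 0.02 = $36.13
Wage garnishment: $1,806.51 × 0.05 = $90.33
Total deductions = $18.07 + $18.07 + $36.13 + $90.33 = $162.60
Net pay = $1,806.51 − $162.60 = $1,643.91

$1,643.91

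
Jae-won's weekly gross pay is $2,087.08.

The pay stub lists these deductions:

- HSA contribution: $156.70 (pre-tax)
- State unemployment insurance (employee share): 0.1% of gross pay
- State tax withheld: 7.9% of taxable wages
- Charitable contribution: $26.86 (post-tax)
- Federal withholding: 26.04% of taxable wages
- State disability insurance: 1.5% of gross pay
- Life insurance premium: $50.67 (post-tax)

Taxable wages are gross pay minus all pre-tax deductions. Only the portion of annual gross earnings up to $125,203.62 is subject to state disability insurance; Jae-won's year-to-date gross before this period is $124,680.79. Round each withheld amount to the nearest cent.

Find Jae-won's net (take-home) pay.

$1,187.75

HSA contribution: $156.70
Taxable wages = $2,087.08 − $156.70 = $1,930.38
State tax withheld: $1,930.38 × 0.079 = $152.50
Federal withholding: $1,930.38 × 0.2604 = $502.67
State unemployment insurance (employee share): $2,087.08 × 0.001 = $2.09
State disability insurance: only $125,203.62 − $124,680.79 = $522.83 of this check is subject → $522.83 × 0.015 = $7.84
Charitable contribution: $26.86
Life insurance premium: $50.67
Total deductions = $156.70 + $152.50 + $502.67 + $2.09 + $7.84 + $26.86 + $50.67 = $899.33
Net pay = $2,087.08 − $899.33 = $1,187.75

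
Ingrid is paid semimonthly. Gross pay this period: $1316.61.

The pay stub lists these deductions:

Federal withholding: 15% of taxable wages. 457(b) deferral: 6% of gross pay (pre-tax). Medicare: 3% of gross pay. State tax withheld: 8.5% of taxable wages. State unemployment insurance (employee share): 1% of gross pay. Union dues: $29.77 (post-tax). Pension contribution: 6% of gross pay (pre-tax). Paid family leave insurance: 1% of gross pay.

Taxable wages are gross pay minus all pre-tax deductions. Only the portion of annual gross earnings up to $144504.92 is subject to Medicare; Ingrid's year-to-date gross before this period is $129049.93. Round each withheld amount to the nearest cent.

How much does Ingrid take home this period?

$790.73

457(b) deferral: $1316.61 × 0.06 = $79.00
Pension contribution: $1316.61 × 0.06 = $79.00
Pre-tax total = $79.00 + $79.00 = $158.00
Taxable wages = $1316.61 − $158.00 = $1158.61
Federal withholding: $1158.61 × 0.15 = $173.79
State tax withheld: $1158.61 × 0.085 = $98.48
Paid family leave insurance: $1316.61 × 0.01 = $13.17
Medicare: cap not yet reached, full $1316.61 is subject → $1316.61 × 0.03 = $39.50
State unemployment insurance (employee share): $1316.61 × 0.01 = $13.17
Union dues: $29.77
Total deductions = $79.00 + $79.00 + $173.79 + $98.48 + $13.17 + $39.50 + $13.17 + $29.77 = $525.88
Net pay = $1316.61 − $525.88 = $790.73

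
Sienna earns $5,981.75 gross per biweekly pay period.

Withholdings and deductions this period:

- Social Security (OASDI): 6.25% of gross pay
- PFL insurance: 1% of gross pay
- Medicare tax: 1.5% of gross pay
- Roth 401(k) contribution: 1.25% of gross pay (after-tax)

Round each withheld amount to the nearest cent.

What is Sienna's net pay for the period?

$5,383.57

Social Security (OASDI): $5,981.75 × 0.0625 = $373.86
Medicare tax: $5,981.75 × 0.015 = $89.73
PFL insurance: $5,981.75 × 0.01 = $59.82
Roth 401(k) contribution: $5,981.75 × 0.0125 = $74.77
Total deductions = $373.86 + $89.73 + $59.82 + $74.77 = $598.18
Net pay = $5,981.75 − $598.18 = $5,383.57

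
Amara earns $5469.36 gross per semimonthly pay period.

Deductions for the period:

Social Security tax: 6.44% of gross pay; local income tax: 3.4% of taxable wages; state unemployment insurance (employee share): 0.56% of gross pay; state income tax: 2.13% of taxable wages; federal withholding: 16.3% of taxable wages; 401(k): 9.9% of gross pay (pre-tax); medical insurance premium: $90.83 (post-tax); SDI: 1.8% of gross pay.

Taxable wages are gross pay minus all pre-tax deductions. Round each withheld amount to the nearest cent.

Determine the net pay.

401(k): $5469.36 × 0.099 = $541.47
Taxable wages = $5469.36 − $541.47 = $4927.89
Federal withholding: $4927.89 × 0.163 = $803.25
State income tax: $4927.89 × 0.0213 = $104.96
Local income tax: $4927.89 × 0.034 = $167.55
SDI: $5469.36 × 0.018 = $98.45
State unemployment insurance (employee share): $5469.36 × 0.0056 = $30.63
Social Security tax: $5469.36 × 0.0644 = $352.23
Medical insurance premium: $90.83
Total deductions = $541.47 + $803.25 + $104.96 + $167.55 + $98.45 + $30.63 + $352.23 + $90.83 = $2189.37
Net pay = $5469.36 − $2189.37 = $3279.99

$3279.99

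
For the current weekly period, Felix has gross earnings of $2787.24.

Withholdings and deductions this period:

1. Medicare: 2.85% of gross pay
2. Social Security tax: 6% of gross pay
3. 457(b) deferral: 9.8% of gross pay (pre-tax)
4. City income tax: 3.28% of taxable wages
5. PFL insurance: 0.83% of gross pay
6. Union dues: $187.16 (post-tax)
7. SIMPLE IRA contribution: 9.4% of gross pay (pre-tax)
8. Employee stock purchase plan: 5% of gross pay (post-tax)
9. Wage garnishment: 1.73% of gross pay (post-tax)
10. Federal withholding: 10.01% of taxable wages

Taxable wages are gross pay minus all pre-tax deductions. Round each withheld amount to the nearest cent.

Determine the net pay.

$1308.25

457(b) deferral: $2787.24 × 0.098 = $273.15
SIMPLE IRA contribution: $2787.24 × 0.094 = $262.00
Pre-tax total = $273.15 + $262.00 = $535.15
Taxable wages = $2787.24 − $535.15 = $2252.09
Federal withholding: $2252.09 × 0.1001 = $225.43
City income tax: $2252.09 × 0.0328 = $73.87
Medicare: $2787.24 × 0.0285 = $79.44
PFL insurance: $2787.24 × 0.0083 = $23.13
Social Security tax: $2787.24 × 0.06 = $167.23
Union dues: $187.16
Wage garnishment: $2787.24 × 0.0173 = $48.22
Employee stock purchase plan: $2787.24 × 0.05 = $139.36
Total deductions = $273.15 + $262.00 + $225.43 + $73.87 + $79.44 + $23.13 + $167.23 + $187.16 + $48.22 + $139.36 = $1478.99
Net pay = $2787.24 − $1478.99 = $1308.25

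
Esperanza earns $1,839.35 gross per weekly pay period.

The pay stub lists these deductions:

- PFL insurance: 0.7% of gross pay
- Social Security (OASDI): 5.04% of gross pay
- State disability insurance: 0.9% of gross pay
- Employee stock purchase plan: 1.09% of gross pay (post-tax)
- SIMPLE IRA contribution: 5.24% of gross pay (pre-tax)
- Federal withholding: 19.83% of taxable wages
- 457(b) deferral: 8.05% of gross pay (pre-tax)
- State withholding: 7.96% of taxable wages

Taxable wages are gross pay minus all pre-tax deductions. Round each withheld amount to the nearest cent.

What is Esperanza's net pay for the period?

$1,009.50

457(b) deferral: $1,839.35 × 0.0805 = $148.07
SIMPLE IRA contribution: $1,839.35 × 0.0524 = $96.38
Pre-tax total = $148.07 + $96.38 = $244.45
Taxable wages = $1,839.35 − $244.45 = $1,594.90
State withholding: $1,594.90 × 0.0796 = $126.95
Federal withholding: $1,594.90 × 0.1983 = $316.27
Social Security (OASDI): $1,839.35 × 0.0504 = $92.70
State disability insurance: $1,839.35 × 0.009 = $16.55
PFL insurance: $1,839.35 × 0.007 = $12.88
Employee stock purchase plan: $1,839.35 × 0.0109 = $20.05
Total deductions = $148.07 + $96.38 + $126.95 + $316.27 + $92.70 + $16.55 + $12.88 + $20.05 = $829.85
Net pay = $1,839.35 − $829.85 = $1,009.50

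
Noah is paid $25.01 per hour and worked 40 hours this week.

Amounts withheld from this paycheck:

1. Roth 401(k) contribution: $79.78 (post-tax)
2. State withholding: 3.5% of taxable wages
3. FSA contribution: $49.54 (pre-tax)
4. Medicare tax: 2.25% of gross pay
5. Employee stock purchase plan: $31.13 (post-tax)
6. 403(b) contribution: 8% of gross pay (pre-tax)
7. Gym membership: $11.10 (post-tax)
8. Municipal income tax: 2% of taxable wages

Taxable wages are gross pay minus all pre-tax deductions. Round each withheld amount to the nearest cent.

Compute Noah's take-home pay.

Gross pay: 40 × $25.01 = $1000.40
403(b) contribution: $1000.40 × 0.08 = $80.03
FSA contribution: $49.54
Pre-tax total = $80.03 + $49.54 = $129.57
Taxable wages = $1000.40 − $129.57 = $870.83
State withholding: $870.83 × 0.035 = $30.48
Municipal income tax: $870.83 × 0.02 = $17.42
Medicare tax: $1000.40 × 0.0225 = $22.51
Employee stock purchase plan: $31.13
Roth 401(k) contribution: $79.78
Gym membership: $11.10
Total deductions = $80.03 + $49.54 + $30.48 + $17.42 + $22.51 + $31.13 + $79.78 + $11.10 = $321.99
Net pay = $1000.40 − $321.99 = $678.41

$678.41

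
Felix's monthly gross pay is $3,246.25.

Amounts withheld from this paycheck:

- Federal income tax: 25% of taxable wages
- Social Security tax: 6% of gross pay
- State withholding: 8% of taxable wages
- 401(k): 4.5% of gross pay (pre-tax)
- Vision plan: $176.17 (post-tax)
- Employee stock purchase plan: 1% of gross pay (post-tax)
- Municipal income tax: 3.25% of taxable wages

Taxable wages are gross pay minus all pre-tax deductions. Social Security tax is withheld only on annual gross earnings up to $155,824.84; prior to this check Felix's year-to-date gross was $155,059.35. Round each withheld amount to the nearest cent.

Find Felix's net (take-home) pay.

$1,721.80

401(k): $3,246.25 × 0.045 = $146.08
Taxable wages = $3,246.25 − $146.08 = $3,100.17
State withholding: $3,100.17 × 0.08 = $248.01
Municipal income tax: $3,100.17 × 0.0325 = $100.76
Federal income tax: $3,100.17 × 0.25 = $775.04
Social Security tax: only $155,824.84 − $155,059.35 = $765.49 of this check is subject → $765.49 × 0.06 = $45.93
Employee stock purchase plan: $3,246.25 × 0.01 = $32.46
Vision plan: $176.17
Total deductions = $146.08 + $248.01 + $100.76 + $775.04 + $45.93 + $32.46 + $176.17 = $1,524.45
Net pay = $3,246.25 − $1,524.45 = $1,721.80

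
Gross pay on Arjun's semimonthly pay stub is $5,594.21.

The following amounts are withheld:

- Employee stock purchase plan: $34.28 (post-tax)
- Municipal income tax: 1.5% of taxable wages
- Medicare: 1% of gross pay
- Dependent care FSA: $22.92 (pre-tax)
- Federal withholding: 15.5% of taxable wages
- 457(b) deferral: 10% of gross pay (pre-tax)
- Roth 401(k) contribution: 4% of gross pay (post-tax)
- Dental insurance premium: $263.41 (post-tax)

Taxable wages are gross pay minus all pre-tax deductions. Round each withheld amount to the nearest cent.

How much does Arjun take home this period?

$3,582.45

457(b) deferral: $5,594.21 × 0.1 = $559.42
Dependent care FSA: $22.92
Pre-tax total = $559.42 + $22.92 = $582.34
Taxable wages = $5,594.21 − $582.34 = $5,011.87
Municipal income tax: $5,011.87 × 0.015 = $75.18
Federal withholding: $5,011.87 × 0.155 = $776.84
Medicare: $5,594.21 × 0.01 = $55.94
Employee stock purchase plan: $34.28
Dental insurance premium: $263.41
Roth 401(k) contribution: $5,594.21 × 0.04 = $223.77
Total deductions = $559.42 + $22.92 + $75.18 + $776.84 + $55.94 + $34.28 + $263.41 + $223.77 = $2,011.76
Net pay = $5,594.21 − $2,011.76 = $3,582.45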